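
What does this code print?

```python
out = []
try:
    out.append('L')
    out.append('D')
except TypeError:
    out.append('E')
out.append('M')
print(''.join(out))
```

Execution trace: 'L' (try body) → 'D' (try body, no exception) → 'M' (after the try/except). Output: LDM

Answer: LDM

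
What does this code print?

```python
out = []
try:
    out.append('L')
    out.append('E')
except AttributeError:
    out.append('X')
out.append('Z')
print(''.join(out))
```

Execution trace: 'L' (try body) → 'E' (try body, no exception) → 'Z' (after the try/except). Output: LEZ

Answer: LEZ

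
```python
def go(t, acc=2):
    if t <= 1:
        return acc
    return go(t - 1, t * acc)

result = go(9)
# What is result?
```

Accumulator trace (n, acc): (9, 2) -> (8, 18) -> (7, 144) -> (6, 1008) -> (5, 6048) -> (4, 30240) -> (3, 120960) -> (2, 362880) -> (1, 725760) -> return 725760

Answer: 725760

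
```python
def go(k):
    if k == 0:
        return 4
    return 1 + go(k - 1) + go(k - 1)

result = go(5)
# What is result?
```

go(k) = 1 + 2·go(k-1), go(0)=4. Closed form: (4+1)·2^5 - 1 = 159.

Answer: 159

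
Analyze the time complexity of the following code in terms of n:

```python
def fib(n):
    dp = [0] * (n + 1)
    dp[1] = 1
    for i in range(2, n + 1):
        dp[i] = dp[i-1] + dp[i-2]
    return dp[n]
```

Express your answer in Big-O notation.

This is Dynamic programming Fibonacci. Time complexity: O(n).

Answer: O(n)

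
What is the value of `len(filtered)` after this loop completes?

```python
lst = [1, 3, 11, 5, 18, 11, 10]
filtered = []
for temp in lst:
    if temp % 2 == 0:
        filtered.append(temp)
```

Count even numbers in [1, 3, 11, 5, 18, 11, 10]
`filtered` takes the values: [] → [18] → [18, 10]
So `len(filtered)` = 2

Answer: 2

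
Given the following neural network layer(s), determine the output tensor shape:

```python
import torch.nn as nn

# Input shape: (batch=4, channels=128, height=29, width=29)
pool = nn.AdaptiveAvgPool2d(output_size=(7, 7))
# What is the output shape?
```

Input: (4, 128, 29, 29) -> Output: (4, 128, 7, 7)

Answer: (4, 128, 7, 7)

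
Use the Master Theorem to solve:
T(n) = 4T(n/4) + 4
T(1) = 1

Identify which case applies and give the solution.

a=4, b=4, f(n)=4. log_4(4) = 1. Since c=0 < 1, Case 1 applies: T(n) = Θ(n^log_b(a)) = O(n).

Answer: O(n) - Case 1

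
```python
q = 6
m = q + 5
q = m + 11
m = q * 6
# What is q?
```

Trace:
`q = 6` → q = 6
`m = q + 5` → m = 11
`q = m + 11` → q = 22
`m = q * 6` → m = 132
So q = 22

Answer: 22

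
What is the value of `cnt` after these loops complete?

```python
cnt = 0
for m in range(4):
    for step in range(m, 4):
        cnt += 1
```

Upper triangle: 4 + 3 + ... + 1
`cnt` takes the values: 0 → 1 → 2 → 3 → 4 → 5 → 6 → 7 → 8 → 9 → 10

Answer: 10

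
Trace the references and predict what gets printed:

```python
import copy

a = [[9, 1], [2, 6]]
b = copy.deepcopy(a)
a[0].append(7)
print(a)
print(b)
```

Key concept: deep copy is fully independent.
Step by step:
`a = [[9, 1], [2, 6]]` → a = [[9, 1], [2, 6]]
`b = copy.deepcopy(a)` → b = [[9, 1], [2, 6]]
`a[0].append(7)` → a = [[9, 1, 7], [2, 6]]
`print(a)` → prints [[9, 1, 7], [2, 6]]
`print(b)` → prints [[9, 1], [2, 6]]

Answer:
[[9, 1, 7], [2, 6]]
[[9, 1], [2, 6]]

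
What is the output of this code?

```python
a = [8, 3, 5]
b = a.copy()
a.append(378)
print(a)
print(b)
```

Key concept: list.copy() creates independent copy.
Step by step:
`a = [8, 3, 5]` → a = [8, 3, 5]
`b = a.copy()` → b = [8, 3, 5]
`a.append(378)` → a = [8, 3, 5, 378]
`print(a)` → prints [8, 3, 5, 378]
`print(b)` → prints [8, 3, 5]

Answer:
[8, 3, 5, 378]
[8, 3, 5]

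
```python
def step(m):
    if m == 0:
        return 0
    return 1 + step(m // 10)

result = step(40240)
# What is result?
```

Count of digits of 40240: 5

Answer: 5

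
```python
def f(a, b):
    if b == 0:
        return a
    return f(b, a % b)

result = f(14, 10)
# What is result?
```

f(14, 10) -> f(10, 4) -> f(4, 2) -> f(2, 0) -> 2

Answer: 2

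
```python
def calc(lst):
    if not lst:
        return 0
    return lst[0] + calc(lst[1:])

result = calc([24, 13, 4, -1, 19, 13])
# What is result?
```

24 + 13 + 4 + (-1) + 19 + 13 + 0 = 72

Answer: 72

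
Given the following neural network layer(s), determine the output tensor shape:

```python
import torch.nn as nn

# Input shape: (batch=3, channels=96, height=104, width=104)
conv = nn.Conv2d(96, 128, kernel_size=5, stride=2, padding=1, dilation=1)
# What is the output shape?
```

Input: (3, 96, 104, 104) -> Output: (3, 128, 51, 51)

Answer: (3, 128, 51, 51)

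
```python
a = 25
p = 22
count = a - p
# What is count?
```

Trace:
`a = 25` → a = 25
`p = 22` → p = 22
`count = a - p` → count = 3
So count = 3

Answer: 3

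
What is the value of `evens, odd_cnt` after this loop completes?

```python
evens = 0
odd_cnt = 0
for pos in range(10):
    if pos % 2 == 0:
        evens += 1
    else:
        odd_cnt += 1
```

Count evens and odds in range(10)
`evens, odd_cnt` takes the values: (0, 0) → (1, 0) → (1, 1) → (2, 1) → (2, 2) → (3, 2) → (3, 3) → (4, 3) → (4, 4) → (5, 4) → (5, 5)

Answer: 5, 5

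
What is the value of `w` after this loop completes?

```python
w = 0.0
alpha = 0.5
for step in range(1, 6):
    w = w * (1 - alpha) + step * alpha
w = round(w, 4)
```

Moving average with lr=0.5
`w` takes the values: 0.0 → 0.5 → 1.25 → 2.125 → 3.0625 → 4.03125 → 4.0312

Answer: 4.0312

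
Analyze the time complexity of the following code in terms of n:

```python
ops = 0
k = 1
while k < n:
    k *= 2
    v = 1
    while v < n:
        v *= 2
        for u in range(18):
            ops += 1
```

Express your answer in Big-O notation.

Each loop level contributes: log n × log n × 1. Multiplying the contributions gives O(log² n).

Answer: O(log² n)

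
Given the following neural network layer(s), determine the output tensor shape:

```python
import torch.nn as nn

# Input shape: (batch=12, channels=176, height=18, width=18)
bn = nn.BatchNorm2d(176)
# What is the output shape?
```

Input: (12, 176, 18, 18) -> Output: (12, 176, 18, 18)

Answer: (12, 176, 18, 18)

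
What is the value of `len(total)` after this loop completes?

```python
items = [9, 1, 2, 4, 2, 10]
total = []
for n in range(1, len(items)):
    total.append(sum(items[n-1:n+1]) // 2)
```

Number of 2-element averages
`total` takes the values: [] → [5] → [5, 1] → [5, 1, 3] → [5, 1, 3, 3] → [5, 1, 3, 3, 6]
So `len(total)` = 5

Answer: 5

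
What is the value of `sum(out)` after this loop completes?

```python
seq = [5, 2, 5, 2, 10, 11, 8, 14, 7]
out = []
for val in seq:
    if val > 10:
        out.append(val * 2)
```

Sum of doubled values > 10
`out` takes the values: [] → [22] → [22, 28]
So `sum(out)` = 50

Answer: 50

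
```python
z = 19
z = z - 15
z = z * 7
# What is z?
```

Trace:
`z = 19` → z = 19
`z = z - 15` → z = 4
`z = z * 7` → z = 28
So z = 28

Answer: 28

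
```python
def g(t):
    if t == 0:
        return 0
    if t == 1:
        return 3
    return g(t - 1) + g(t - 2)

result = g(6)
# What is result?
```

Build up from base cases: g(0)=0, g(1)=3, g(2)=3, g(3)=6, g(4)=9, g(5)=15, g(6)=24

Answer: 24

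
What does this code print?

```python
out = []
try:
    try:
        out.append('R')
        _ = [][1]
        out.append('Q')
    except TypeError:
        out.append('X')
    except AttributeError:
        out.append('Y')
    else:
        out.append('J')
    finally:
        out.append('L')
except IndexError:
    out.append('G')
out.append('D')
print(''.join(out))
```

Execution trace: 'R' (try body) → 'L' (finally) → 'G' (outer except IndexError) → 'D' (after the try/except). Output: RLGD

Answer: RLGD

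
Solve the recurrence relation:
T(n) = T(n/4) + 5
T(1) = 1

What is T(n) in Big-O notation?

Each step divides n by 4 and adds 5. After log_4(n) steps we reach T(1)=1. So T(n) = 5·log_4(n) + 1 = O(log n).

Answer: O(log n)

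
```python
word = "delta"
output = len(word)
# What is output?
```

Trace:
`word = "delta"` → word = 'delta'
`output = len(word)` → output = 5
So output = 5

Answer: 5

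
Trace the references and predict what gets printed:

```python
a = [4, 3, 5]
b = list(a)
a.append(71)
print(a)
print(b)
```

Key concept: list() constructor creates copy.
Step by step:
`a = [4, 3, 5]` → a = [4, 3, 5]
`b = list(a)` → b = [4, 3, 5]
`a.append(71)` → a = [4, 3, 5, 71]
`print(a)` → prints [4, 3, 5, 71]
`print(b)` → prints [4, 3, 5]

Answer:
[4, 3, 5, 71]
[4, 3, 5]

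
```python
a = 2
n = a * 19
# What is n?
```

Trace:
`a = 2` → a = 2
`n = a * 19` → n = 38
So n = 38

Answer: 38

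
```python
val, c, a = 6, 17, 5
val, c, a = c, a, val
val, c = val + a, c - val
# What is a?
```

Trace:
`val, c, a = 6, 17, 5` → val = 6; c = 17; a = 5
`val, c, a = c, a, val` → val = 17; c = 5; a = 6
`val, c = val + a, c - val` → val = 23; c = -12
So a = 6

Answer: 6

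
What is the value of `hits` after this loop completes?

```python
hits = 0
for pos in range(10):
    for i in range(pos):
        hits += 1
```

Triangle number: 0+1+2+...+9
`hits` takes the values: 0 → 1 → 2 → 3 → 4 → 5 → 6 → 7 → 8 → 9 → 10 → 11 → 12 → 13 → 14 → 15 → 16 → 17 → 18 → 19 → 20 → 21 → 22 → 23 → 24 → 25 → 26 → 27 → 28 → 29 → … → 41 → 42 → 43 → 44 → 45

Answer: 45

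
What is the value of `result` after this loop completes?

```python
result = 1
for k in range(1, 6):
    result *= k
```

5! = 120
`result` takes the values: 1 → 2 → 6 → 24 → 120

Answer: 120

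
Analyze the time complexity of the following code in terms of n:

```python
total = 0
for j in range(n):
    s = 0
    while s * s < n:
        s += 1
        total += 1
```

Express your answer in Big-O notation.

Each loop level contributes: n × √n. Multiplying the contributions gives O(n√n).

Answer: O(n√n)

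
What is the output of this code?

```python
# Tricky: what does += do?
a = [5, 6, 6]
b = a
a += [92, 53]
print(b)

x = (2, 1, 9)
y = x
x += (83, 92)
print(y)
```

Key concept: += behavior differs for mutable vs immutable.
Step by step:
`a = [5, 6, 6]` → a = [5, 6, 6]
`b = a` → b = [5, 6, 6] (same object as a)
`a += [92, 53]` → a = [5, 6, 6, 92, 53] (same object as b); b = [5, 6, 6, 92, 53] (same object as a)
`print(b)` → prints [5, 6, 6, 92, 53]
`x = (2, 1, 9)` → x = (2, 1, 9)
`y = x` → y = (2, 1, 9)
`x += (83, 92)` → x = (2, 1, 9, 83, 92)
`print(y)` → prints (2, 1, 9)

Answer:
[5, 6, 6, 92, 53]
(2, 1, 9)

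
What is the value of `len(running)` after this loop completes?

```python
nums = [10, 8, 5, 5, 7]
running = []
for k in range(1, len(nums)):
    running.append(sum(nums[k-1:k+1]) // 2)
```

Number of 2-element averages
`running` takes the values: [] → [9] → [9, 6] → [9, 6, 5] → [9, 6, 5, 6]
So `len(running)` = 4

Answer: 4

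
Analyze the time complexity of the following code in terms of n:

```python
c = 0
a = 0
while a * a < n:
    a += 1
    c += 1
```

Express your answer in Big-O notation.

Each loop level contributes: √n. Multiplying the contributions gives O(√n).

Answer: O(√n)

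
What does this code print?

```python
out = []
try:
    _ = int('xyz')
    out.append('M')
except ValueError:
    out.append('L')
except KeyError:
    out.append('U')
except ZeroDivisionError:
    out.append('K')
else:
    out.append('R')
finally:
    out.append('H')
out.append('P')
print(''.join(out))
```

Execution trace: 'L' (except ValueError) → 'H' (finally) → 'P' (after the try/except). Output: LHP

Answer: LHP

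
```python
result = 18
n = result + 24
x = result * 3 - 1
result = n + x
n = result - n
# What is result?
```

Trace:
`result = 18` → result = 18
`n = result + 24` → n = 42
`x = result * 3 - 1` → x = 53
`result = n + x` → result = 95
`n = result - n` → n = 53
So result = 95

Answer: 95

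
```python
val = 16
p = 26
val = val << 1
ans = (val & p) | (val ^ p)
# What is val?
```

Trace:
`val = 16` → val = 16
`p = 26` → p = 26
`val = val << 1` → val = 32
`ans = (val & p) | (val ^ p)` → ans = 58
So val = 32

Answer: 32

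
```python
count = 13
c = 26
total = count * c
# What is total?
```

Trace:
`count = 13` → count = 13
`c = 26` → c = 26
`total = count * c` → total = 338
So total = 338

Answer: 338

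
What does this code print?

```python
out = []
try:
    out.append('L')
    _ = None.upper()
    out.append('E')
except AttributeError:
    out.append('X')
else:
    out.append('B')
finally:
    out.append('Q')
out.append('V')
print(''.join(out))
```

Execution trace: 'L' (try body) → 'X' (except AttributeError) → 'Q' (finally) → 'V' (after the try/except). Output: LXQV

Answer: LXQV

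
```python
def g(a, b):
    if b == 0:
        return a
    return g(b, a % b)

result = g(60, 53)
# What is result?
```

g(60, 53) -> g(53, 7) -> g(7, 4) -> g(4, 3) -> g(3, 1) -> g(1, 0) -> 1

Answer: 1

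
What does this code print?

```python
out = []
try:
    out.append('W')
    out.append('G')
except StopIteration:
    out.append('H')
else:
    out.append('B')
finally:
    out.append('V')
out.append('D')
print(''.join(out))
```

Execution trace: 'W' (try body) → 'G' (try body, no exception) → 'B' (else) → 'V' (finally) → 'D' (after the try/except). Output: WGBVD

Answer: WGBVD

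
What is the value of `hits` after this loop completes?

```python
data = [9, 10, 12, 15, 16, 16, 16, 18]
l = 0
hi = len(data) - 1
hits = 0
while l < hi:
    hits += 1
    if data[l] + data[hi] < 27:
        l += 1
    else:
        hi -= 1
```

Steps to find pair summing to 27
`hits` takes the values: 0 → 1 → 2 → 3 → 4 → 5 → 6 → 7

Answer: 7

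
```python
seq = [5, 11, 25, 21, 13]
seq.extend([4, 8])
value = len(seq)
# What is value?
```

Trace:
`seq = [5, 11, 25, 21, 13]` → seq = [5, 11, 25, 21, 13]
`seq.extend([4, 8])` → seq = [5, 11, 25, 21, 13, 4, 8]
`value = len(seq)` → value = 7
So value = 7

Answer: 7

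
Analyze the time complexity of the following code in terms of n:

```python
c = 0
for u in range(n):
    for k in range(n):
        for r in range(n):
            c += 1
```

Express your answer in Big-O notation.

Each loop level contributes: n × n × n. Multiplying the contributions gives O(n^3).

Answer: O(n^3)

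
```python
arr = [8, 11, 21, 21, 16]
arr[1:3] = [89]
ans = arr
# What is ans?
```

Trace:
`arr = [8, 11, 21, 21, 16]` → arr = [8, 11, 21, 21, 16]
`arr[1:3] = [89]` → arr = [8, 89, 21, 16]
`ans = arr` → ans = [8, 89, 21, 16]
So ans = [8, 89, 21, 16]

Answer: [8, 89, 21, 16]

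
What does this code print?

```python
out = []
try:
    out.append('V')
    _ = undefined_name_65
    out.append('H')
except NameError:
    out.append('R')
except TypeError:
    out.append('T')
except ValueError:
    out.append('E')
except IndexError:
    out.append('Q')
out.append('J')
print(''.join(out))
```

Execution trace: 'V' (try body) → 'R' (except NameError) → 'J' (after the try/except). Output: VRJ

Answer: VRJ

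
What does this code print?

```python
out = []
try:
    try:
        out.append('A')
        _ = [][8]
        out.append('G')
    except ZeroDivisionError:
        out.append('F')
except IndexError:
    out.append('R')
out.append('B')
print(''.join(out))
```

Execution trace: 'A' (try body) → 'R' (outer except IndexError) → 'B' (after the try/except). Output: ARB

Answer: ARB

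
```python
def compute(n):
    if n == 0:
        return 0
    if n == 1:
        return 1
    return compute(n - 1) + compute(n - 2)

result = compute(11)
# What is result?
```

Build up from base cases: compute(0)=0, compute(1)=1, compute(2)=1, compute(3)=2, compute(4)=3, compute(5)=5, compute(6)=8, ..., compute(11)=89

Answer: 89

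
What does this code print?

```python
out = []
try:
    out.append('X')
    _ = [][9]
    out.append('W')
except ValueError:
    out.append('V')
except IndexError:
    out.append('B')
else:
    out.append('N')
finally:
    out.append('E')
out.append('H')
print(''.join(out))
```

Execution trace: 'X' (try body) → 'B' (except IndexError) → 'E' (finally) → 'H' (after the try/except). Output: XBEH

Answer: XBEH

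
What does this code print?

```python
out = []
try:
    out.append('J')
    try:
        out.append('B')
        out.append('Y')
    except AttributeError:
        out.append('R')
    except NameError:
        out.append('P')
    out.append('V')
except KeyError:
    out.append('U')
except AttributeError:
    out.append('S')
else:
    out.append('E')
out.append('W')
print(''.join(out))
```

Execution trace: 'J' (try body) → 'B' (inner try body) → 'Y' (inner try body, no exception) → 'V' (try body, no exception) → 'E' (else) → 'W' (after the try/except). Output: JBYVEW

Answer: JBYVEW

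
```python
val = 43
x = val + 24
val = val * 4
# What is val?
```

Trace:
`val = 43` → val = 43
`x = val + 24` → x = 67
`val = val * 4` → val = 172
So val = 172

Answer: 172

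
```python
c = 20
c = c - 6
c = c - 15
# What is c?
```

Trace:
`c = 20` → c = 20
`c = c - 6` → c = 14
`c = c - 15` → c = -1
So c = -1

Answer: -1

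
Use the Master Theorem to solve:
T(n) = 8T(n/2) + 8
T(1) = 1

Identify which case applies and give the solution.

a=8, b=2, f(n)=8. log_2(8) = 3. Since c=0 < 3, Case 1 applies: T(n) = Θ(n^log_b(a)) = O(n^3).

Answer: O(n^3) - Case 1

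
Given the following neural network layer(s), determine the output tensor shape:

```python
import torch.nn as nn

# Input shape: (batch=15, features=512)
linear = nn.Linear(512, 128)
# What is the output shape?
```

Input: (15, 512) -> Output: (15, 128)

Answer: (15, 128)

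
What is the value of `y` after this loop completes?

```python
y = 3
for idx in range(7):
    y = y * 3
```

Multiply by 3, 7 times: 3 * 3^7 = 6561
`y` takes the values: 3 → 9 → 27 → 81 → 243 → 729 → 2187 → 6561

Answer: 6561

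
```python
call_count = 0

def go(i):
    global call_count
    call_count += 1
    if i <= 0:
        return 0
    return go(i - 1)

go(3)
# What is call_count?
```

Linear recursion stepping by 1: 4 calls from i=3 down to ≤0.

Answer: 4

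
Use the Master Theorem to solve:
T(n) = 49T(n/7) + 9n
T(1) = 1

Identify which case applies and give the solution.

a=49, b=7, f(n)=9n. log_7(49) = 2. Since c=1 < 2, Case 1 applies: T(n) = Θ(n^log_b(a)) = O(n^2).

Answer: O(n^2) - Case 1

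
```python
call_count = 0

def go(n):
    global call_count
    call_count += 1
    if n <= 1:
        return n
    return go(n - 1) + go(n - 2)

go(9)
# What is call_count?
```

Calls(n) = 1 + Calls(n-1) + Calls(n-2); Calls(0)=Calls(1)=1. For n=9 this gives 109.

Answer: 109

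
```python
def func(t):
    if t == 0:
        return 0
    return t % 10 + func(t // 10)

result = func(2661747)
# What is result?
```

Sum of digits of 2661747: 7 + 4 + 7 + 1 + 6 + 6 + 2 = 33

Answer: 33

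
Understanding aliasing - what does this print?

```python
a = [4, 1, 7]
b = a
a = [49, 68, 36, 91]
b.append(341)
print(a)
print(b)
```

Key concept: rebinding vs mutation: a is rebound to a new list, b still points at the original.
Step by step:
`a = [4, 1, 7]` → a = [4, 1, 7]
`b = a` → b = [4, 1, 7] (same object as a)
`a = [49, 68, 36, 91]` → a = [49, 68, 36, 91]
`b.append(341)` → b = [4, 1, 7, 341]
`print(a)` → prints [49, 68, 36, 91]
`print(b)` → prints [4, 1, 7, 341]

Answer:
[49, 68, 36, 91]
[4, 1, 7, 341]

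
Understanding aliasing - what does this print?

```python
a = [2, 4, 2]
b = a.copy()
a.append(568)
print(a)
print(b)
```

Key concept: list.copy() creates independent copy.
Step by step:
`a = [2, 4, 2]` → a = [2, 4, 2]
`b = a.copy()` → b = [2, 4, 2]
`a.append(568)` → a = [2, 4, 2, 568]
`print(a)` → prints [2, 4, 2, 568]
`print(b)` → prints [2, 4, 2]

Answer:
[2, 4, 2, 568]
[2, 4, 2]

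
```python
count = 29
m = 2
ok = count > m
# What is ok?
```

Trace:
`count = 29` → count = 29
`m = 2` → m = 2
`ok = count > m` → ok = True
So ok = True

Answer: True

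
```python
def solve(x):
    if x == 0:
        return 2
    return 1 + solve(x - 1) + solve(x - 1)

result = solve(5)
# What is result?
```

solve(x) = 1 + 2·solve(x-1), solve(0)=2. Closed form: (2+1)·2^5 - 1 = 95.

Answer: 95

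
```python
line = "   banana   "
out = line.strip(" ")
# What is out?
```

Trace:
`line = "   banana   "` → line = '   banana   '
`out = line.strip(" ")` → out = 'banana'
So out = 'banana'

Answer: 'banana'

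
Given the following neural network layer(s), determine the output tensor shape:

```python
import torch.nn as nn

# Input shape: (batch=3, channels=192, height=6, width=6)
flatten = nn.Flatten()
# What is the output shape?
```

Input: (3, 192, 6, 6) -> Output: (3, 6912)

Answer: (3, 6912)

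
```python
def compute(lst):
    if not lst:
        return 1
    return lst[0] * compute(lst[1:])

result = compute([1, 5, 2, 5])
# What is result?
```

Product over [1, 5, 2, 5] = 1 * 5 * 2 * 5 = 50

Answer: 50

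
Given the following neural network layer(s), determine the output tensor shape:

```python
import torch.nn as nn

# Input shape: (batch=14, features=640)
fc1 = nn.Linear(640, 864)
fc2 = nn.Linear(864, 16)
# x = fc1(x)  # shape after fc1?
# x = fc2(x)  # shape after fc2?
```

Input: (14, 640) -> after fc1: (14, 864) -> Output: (14, 16)

Answer: (14, 16)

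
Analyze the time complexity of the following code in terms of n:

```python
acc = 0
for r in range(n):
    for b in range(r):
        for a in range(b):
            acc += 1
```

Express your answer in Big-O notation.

Each loop level contributes: n × n × n. Multiplying the contributions gives O(n^3).

Answer: O(n^3)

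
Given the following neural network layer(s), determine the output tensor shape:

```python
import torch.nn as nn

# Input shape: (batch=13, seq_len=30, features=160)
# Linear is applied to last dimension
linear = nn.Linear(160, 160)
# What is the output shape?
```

Input: (13, 30, 160) -> Output: (13, 30, 160)

Answer: (13, 30, 160)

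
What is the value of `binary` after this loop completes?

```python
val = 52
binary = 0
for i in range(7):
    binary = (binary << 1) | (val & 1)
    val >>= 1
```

Reverse lowest 7 bits of 52
`binary` takes the values: 0 → 1 → 2 → 5 → 11 → 22

Answer: 22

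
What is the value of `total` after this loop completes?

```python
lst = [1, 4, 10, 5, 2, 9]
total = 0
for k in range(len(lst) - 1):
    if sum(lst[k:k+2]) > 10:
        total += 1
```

Count windows with sum > 10
`total` takes the values: 0 → 1 → 2 → 3

Answer: 3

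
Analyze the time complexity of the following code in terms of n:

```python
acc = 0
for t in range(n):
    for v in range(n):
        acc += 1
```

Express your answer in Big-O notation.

Each loop level contributes: n × n. Multiplying the contributions gives O(n^2).

Answer: O(n^2)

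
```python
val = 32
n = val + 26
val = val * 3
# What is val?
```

Trace:
`val = 32` → val = 32
`n = val + 26` → n = 58
`val = val * 3` → val = 96
So val = 96

Answer: 96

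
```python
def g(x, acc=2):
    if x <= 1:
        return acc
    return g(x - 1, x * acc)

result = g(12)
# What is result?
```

Accumulator trace (n, acc): (12, 2) -> (11, 24) -> (10, 264) -> (9, 2640) -> (8, 23760) -> (7, 190080) -> (6, 1330560) -> (5, 7983360) -> (4, 39916800) -> (3, 159667200) -> (2, 479001600) -> (1, 958003200) -> return 958003200

Answer: 958003200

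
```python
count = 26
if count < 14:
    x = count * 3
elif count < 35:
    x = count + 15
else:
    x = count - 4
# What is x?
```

Trace:
`count = 26` → count = 26
`if count < 14: ...` → count < 14 is False, count < 35 is True → x = 41
So x = 41

Answer: 41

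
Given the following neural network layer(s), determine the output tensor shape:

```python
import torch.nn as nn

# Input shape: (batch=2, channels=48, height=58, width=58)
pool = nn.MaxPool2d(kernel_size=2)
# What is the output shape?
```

Input: (2, 48, 58, 58) -> Output: (2, 48, 29, 29)

Answer: (2, 48, 29, 29)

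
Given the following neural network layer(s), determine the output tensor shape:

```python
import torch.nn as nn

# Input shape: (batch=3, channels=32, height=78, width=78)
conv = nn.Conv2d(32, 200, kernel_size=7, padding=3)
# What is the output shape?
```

Input: (3, 32, 78, 78) -> Output: (3, 200, 78, 78)

Answer: (3, 200, 78, 78)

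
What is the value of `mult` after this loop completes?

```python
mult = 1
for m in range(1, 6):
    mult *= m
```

5! = 120
`mult` takes the values: 1 → 2 → 6 → 24 → 120

Answer: 120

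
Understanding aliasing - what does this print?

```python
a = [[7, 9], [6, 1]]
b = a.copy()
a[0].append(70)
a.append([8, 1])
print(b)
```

Key concept: shallow copy with nested lists.
Step by step:
`a = [[7, 9], [6, 1]]` → a = [[7, 9], [6, 1]]
`b = a.copy()` → b = [[7, 9], [6, 1]]
`a[0].append(70)` → a = [[7, 9, 70], [6, 1]]; b = [[7, 9, 70], [6, 1]]
`a.append([8, 1])` → a = [[7, 9, 70], [6, 1], [8, 1]]
`print(b)` → prints [[7, 9, 70], [6, 1]]

Answer: [[7, 9, 70], [6, 1]]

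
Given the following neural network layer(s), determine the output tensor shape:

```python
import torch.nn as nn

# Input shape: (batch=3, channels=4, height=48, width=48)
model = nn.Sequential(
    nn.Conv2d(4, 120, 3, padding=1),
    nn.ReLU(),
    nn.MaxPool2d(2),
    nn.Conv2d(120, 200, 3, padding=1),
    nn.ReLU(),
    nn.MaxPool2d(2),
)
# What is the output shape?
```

Input: (3, 4, 48, 48) -> after first Conv2d: (3, 120, 48, 48) -> after first MaxPool2d: (3, 120, 24, 24) -> after second Conv2d: (3, 200, 24, 24) -> Output: (3, 200, 12, 12)

Answer: (3, 200, 12, 12)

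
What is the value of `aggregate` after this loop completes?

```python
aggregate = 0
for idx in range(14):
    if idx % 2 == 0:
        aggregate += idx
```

Sum of even numbers 0 to 13
`aggregate` takes the values: 0 → 2 → 6 → 12 → 20 → 30 → 42

Answer: 42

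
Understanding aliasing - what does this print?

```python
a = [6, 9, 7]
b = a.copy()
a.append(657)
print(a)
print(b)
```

Key concept: list.copy() creates independent copy.
Step by step:
`a = [6, 9, 7]` → a = [6, 9, 7]
`b = a.copy()` → b = [6, 9, 7]
`a.append(657)` → a = [6, 9, 7, 657]
`print(a)` → prints [6, 9, 7, 657]
`print(b)` → prints [6, 9, 7]

Answer:
[6, 9, 7, 657]
[6, 9, 7]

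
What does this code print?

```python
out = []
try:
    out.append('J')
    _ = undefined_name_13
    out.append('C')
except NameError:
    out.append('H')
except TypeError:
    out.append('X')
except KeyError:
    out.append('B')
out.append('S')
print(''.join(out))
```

Execution trace: 'J' (try body) → 'H' (except NameError) → 'S' (after the try/except). Output: JHS

Answer: JHS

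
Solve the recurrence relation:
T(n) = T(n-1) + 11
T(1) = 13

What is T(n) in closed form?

Unrolling: T(n) = T(1) + 11·(n-1) = 13 + 11(n-1) = 11n + 2.

Answer: T(n) = 11n + 2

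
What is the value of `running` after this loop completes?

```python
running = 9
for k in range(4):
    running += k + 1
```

Start at 9, add 1 to 4 = 19
`running` takes the values: 9 → 10 → 12 → 15 → 19

Answer: 19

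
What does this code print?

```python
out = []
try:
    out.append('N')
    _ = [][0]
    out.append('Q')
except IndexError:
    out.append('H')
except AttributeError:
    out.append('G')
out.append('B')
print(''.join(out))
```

Execution trace: 'N' (try body) → 'H' (except IndexError) → 'B' (after the try/except). Output: NHB

Answer: NHB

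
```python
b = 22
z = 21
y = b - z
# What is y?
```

Trace:
`b = 22` → b = 22
`z = 21` → z = 21
`y = b - z` → y = 1
So y = 1

Answer: 1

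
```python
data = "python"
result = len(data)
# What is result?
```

Trace:
`data = "python"` → data = 'python'
`result = len(data)` → result = 6
So result = 6

Answer: 6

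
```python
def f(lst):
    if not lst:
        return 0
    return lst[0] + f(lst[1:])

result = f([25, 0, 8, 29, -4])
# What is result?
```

25 + 0 + 8 + 29 + (-4) + 0 = 58

Answer: 58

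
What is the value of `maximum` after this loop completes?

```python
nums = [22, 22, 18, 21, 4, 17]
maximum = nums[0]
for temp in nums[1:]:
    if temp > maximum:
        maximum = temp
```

Maximum of [22, 22, 18, 21, 4, 17]
`maximum` takes the values: 22

Answer: 22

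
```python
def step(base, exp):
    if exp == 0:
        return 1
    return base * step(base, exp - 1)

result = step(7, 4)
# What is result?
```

step(7, 4) = 7 * 7 * 7 * 7 = 2401

Answer: 2401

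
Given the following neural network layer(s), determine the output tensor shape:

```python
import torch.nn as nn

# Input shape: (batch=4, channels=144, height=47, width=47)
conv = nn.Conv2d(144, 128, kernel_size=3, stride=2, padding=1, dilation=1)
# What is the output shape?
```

Input: (4, 144, 47, 47) -> Output: (4, 128, 24, 24)

Answer: (4, 128, 24, 24)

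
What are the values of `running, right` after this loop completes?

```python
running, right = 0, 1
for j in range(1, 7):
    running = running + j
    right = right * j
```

Sum and factorial of 1 to 6
`running, right` takes the values: (0, 1) → (1, 1) → (3, 1) → (3, 2) → (6, 2) → (6, 6) → (10, 6) → (10, 24) → (15, 24) → (15, 120) → (21, 120) → (21, 720)

Answer: 21, 720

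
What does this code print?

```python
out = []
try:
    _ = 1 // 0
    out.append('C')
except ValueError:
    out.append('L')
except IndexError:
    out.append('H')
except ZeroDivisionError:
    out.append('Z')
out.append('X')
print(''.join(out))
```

Execution trace: 'Z' (except ZeroDivisionError) → 'X' (after the try/except). Output: ZX

Answer: ZX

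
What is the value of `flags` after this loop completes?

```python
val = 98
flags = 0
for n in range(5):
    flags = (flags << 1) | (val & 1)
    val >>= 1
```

Reverse lowest 5 bits of 98
`flags` takes the values: 0 → 1 → 2 → 4 → 8

Answer: 8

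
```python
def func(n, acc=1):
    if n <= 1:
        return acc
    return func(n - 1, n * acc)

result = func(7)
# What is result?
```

Accumulator trace (n, acc): (7, 1) -> (6, 7) -> (5, 42) -> (4, 210) -> (3, 840) -> (2, 2520) -> (1, 5040) -> return 5040

Answer: 5040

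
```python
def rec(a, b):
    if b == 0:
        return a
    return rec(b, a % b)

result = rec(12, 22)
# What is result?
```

rec(12, 22) -> rec(22, 12) -> rec(12, 10) -> rec(10, 2) -> rec(2, 0) -> 2

Answer: 2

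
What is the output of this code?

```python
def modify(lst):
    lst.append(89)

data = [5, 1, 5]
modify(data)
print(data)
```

Key concept: function modifies passed list.
Step by step:
`data = [5, 1, 5]` → data = [5, 1, 5]
`modify(data)` → data = [5, 1, 5, 89]
`print(data)` → prints [5, 1, 5, 89]

Answer: [5, 1, 5, 89]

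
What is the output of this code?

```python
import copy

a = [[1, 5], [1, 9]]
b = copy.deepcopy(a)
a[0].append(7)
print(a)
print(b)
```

Key concept: deep copy is fully independent.
Step by step:
`a = [[1, 5], [1, 9]]` → a = [[1, 5], [1, 9]]
`b = copy.deepcopy(a)` → b = [[1, 5], [1, 9]]
`a[0].append(7)` → a = [[1, 5, 7], [1, 9]]
`print(a)` → prints [[1, 5, 7], [1, 9]]
`print(b)` → prints [[1, 5], [1, 9]]

Answer:
[[1, 5, 7], [1, 9]]
[[1, 5], [1, 9]]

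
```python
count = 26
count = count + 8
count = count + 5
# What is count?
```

Trace:
`count = 26` → count = 26
`count = count + 8` → count = 34
`count = count + 5` → count = 39
So count = 39

Answer: 39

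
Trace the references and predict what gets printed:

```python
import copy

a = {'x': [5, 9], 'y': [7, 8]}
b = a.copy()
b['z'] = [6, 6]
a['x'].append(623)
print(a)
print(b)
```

Key concept: shallow copy of dict with mutable values.
Step by step:
`a = {'x': [5, 9], 'y': [7, 8]}` → a = {'x': [5, 9], 'y': [7, 8]}
`b = a.copy()` → b = {'x': [5, 9], 'y': [7, 8]}
`b['z'] = [6, 6]` → b = {'x': [5, 9], 'y': [7, 8], 'z': [6, 6]}
`a['x'].append(623)` → a = {'x': [5, 9, 623], 'y': [7, 8]}; b = {'x': [5, 9, 623], 'y': [7, 8], 'z': [6, 6]}
`print(a)` → prints {'x': [5, 9, 623], 'y': [7, 8]}
`print(b)` → prints {'x': [5, 9, 623], 'y': [7, 8], 'z': [6, 6]}

Answer:
{'x': [5, 9, 623], 'y': [7, 8]}
{'x': [5, 9, 623], 'y': [7, 8], 'z': [6, 6]}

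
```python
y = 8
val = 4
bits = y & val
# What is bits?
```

Trace:
`y = 8` → y = 8
`val = 4` → val = 4
`bits = y & val` → bits = 0
So bits = 0

Answer: 0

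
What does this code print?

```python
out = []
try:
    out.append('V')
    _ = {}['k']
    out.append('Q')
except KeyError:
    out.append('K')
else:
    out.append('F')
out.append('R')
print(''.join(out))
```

Execution trace: 'V' (try body) → 'K' (except KeyError) → 'R' (after the try/except). Output: VKR

Answer: VKR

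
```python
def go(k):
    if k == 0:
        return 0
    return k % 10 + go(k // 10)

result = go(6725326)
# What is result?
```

Sum of digits of 6725326: 6 + 2 + 3 + 5 + 2 + 7 + 6 = 31

Answer: 31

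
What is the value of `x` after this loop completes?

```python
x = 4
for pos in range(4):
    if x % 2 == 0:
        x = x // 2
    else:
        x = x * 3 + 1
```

Collatz-style transformation from 4
`x` takes the values: 4 → 2 → 1 → 4 → 2

Answer: 2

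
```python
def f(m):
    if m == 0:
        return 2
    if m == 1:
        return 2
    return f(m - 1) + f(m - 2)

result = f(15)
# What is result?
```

Build up from base cases: f(0)=2, f(1)=2, f(2)=4, f(3)=6, f(4)=10, f(5)=16, f(6)=26, ..., f(15)=1974

Answer: 1974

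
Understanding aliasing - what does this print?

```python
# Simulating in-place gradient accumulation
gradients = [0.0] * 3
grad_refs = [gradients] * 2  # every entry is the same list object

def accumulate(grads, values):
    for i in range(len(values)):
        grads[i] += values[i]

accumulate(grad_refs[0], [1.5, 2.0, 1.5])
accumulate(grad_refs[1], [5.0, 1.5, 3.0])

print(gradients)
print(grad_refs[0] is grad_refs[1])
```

Key concept: gradient accumulation aliasing.
Step by step:
`gradients = [0.0] * 3` → gradients = [0.0, 0.0, 0.0]
`grad_refs = [gradients] * 2` → grad_refs = [[0.0, 0.0, 0.0], [0.0, 0.0, 0.0]]
`accumulate(grad_refs[0], [1.5, 2.0, 1.5])` → gradients = [1.5, 2.0, 1.5]; grad_refs = [[1.5, 2.0, 1.5], [1.5, 2.0, 1.5]]
`accumulate(grad_refs[1], [5.0, 1.5, 3.0])` → gradients = [6.5, 3.5, 4.5]; grad_refs = [[6.5, 3.5, 4.5], [6.5, 3.5, 4.5]]
`print(gradients)` → prints [6.5, 3.5, 4.5]
`print(grad_refs[0] is grad_refs[1])` → prints True

Answer:
[6.5, 3.5, 4.5]
True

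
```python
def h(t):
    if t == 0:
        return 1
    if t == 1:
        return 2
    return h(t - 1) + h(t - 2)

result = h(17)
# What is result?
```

Build up from base cases: h(0)=1, h(1)=2, h(2)=3, h(3)=5, h(4)=8, h(5)=13, h(6)=21, ..., h(17)=4181

Answer: 4181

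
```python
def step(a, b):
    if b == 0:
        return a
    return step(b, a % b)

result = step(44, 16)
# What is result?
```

step(44, 16) -> step(16, 12) -> step(12, 4) -> step(4, 0) -> 4

Answer: 4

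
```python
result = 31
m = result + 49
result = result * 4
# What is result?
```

Trace:
`result = 31` → result = 31
`m = result + 49` → m = 80
`result = result * 4` → result = 124
So result = 124

Answer: 124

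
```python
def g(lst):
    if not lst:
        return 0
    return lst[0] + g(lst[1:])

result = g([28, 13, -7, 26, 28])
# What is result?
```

28 + 13 + (-7) + 26 + 28 + 0 = 88

Answer: 88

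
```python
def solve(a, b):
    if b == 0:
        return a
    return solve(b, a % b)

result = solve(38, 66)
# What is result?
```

solve(38, 66) -> solve(66, 38) -> solve(38, 28) -> solve(28, 10) -> solve(10, 8) -> solve(8, 2) -> solve(2, 0) -> 2

Answer: 2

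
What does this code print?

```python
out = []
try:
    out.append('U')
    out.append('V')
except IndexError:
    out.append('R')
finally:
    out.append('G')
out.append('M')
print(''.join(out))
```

Execution trace: 'U' (try body) → 'V' (try body, no exception) → 'G' (finally) → 'M' (after the try/except). Output: UVGM

Answer: UVGM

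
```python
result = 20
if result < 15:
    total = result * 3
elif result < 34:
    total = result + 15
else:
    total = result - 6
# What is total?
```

Trace:
`result = 20` → result = 20
`if result < 15: ...` → result < 15 is False, result < 34 is True → total = 35
So total = 35

Answer: 35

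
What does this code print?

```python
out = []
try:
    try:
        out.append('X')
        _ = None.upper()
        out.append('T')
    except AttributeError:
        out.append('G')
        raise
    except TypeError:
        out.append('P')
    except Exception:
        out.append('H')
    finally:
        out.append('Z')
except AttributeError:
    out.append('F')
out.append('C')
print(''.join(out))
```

Execution trace: 'X' (inner try body) → 'G' (inner except AttributeError) → 'Z' (inner finally) → 'F' (outer except AttributeError) → 'C' (after the try/except). Output: XGZFC

Answer: XGZFC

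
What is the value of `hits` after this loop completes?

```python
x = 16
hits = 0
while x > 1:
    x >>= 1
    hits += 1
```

Count right shifts until 1
`hits` takes the values: 0 → 1 → 2 → 3 → 4

Answer: 4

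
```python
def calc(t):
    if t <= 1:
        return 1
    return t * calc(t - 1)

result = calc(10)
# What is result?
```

calc(10) = 10 * 9 * 8 * 7 * 6 * 5 * 4 * 3 * 2 * 1 = 3628800

Answer: 3628800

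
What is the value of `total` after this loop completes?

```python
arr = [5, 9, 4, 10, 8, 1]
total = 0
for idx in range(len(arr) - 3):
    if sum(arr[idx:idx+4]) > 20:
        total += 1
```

Count windows with sum > 20
`total` takes the values: 0 → 1 → 2 → 3

Answer: 3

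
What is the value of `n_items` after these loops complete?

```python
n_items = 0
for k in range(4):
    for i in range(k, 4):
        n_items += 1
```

Upper triangle: 4 + 3 + ... + 1
`n_items` takes the values: 0 → 1 → 2 → 3 → 4 → 5 → 6 → 7 → 8 → 9 → 10

Answer: 10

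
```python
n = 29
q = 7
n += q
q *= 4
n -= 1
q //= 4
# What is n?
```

Trace:
`n = 29` → n = 29
`q = 7` → q = 7
`n += q` → n = 36
`q *= 4` → q = 28
`n -= 1` → n = 35
`q //= 4` → q = 7
So n = 35

Answer: 35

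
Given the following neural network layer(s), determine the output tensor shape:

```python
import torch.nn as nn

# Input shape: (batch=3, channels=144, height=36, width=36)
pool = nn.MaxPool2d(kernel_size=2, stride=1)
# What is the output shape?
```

Input: (3, 144, 36, 36) -> Output: (3, 144, 35, 35)

Answer: (3, 144, 35, 35)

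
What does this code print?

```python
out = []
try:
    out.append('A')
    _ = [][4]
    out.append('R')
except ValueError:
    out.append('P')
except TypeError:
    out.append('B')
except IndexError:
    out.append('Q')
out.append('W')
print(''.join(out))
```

Execution trace: 'A' (try body) → 'Q' (except IndexError) → 'W' (after the try/except). Output: AQW

Answer: AQW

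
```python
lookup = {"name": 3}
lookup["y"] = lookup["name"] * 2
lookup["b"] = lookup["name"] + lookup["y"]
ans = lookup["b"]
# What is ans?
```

Trace:
`lookup = {"name": 3}` → lookup = {'name': 3}
`lookup["y"] = lookup["name"] * 2` → lookup = {'name': 3, 'y': 6}
`lookup["b"] = lookup["name"] + lookup["y"]` → lookup = {'name': 3, 'y': 6, 'b': 9}
`ans = lookup["b"]` → ans = 9
So ans = 9

Answer: 9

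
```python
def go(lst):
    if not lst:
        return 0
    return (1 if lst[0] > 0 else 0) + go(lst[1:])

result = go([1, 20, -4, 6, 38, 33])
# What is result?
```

Count of positive elements in [1, 20, -4, 6, 38, 33] = 5

Answer: 5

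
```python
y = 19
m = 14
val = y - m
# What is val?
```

Trace:
`y = 19` → y = 19
`m = 14` → m = 14
`val = y - m` → val = 5
So val = 5

Answer: 5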